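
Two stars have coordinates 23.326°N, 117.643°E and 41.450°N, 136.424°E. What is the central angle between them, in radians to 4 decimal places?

0.4184 rad

In radians: φ₁ = 0.4071, φ₂ = 0.7234, Δλ = 18.781° = 0.3278 rad.
Haversine: a = sin²(Δφ/2) + cos φ₁ cos φ₂ sin²(Δλ/2) = 0.0248 + (0.9183)(0.7495)(0.0266) = 0.04313.
Central angle c = 2·arcsin(√a) = 0.41840 rad.
So the angular separation is 0.4184 rad.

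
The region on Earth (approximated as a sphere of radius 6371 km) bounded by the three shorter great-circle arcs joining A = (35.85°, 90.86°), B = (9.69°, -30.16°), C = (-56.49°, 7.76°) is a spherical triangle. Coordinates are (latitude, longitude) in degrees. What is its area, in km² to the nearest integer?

81119779 km²

Side lengths (central angles): a = 1.2776, b = 2.0203, c = 1.8893 rad; semiperimeter s = 2.5937.
By l'Huilier's theorem, tan(E/4) = √[tan(s/2) tan((s−a)/2) tan((s−b)/2) tan((s−c)/2)], giving spherical excess E = 1.9985 rad.
Area = E·R² = 1.9985 × (6371)² ≈ 81119779 km².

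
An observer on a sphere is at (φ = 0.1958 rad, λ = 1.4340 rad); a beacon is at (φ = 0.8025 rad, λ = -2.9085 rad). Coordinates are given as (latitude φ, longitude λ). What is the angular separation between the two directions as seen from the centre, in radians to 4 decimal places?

1.6775 rad

Let φ₁ = 0.1958 rad, φ₂ = 0.8025 rad, and Δλ = 1.9407 rad.
Haversine: a = sin²(Δφ/2) + cos φ₁ cos φ₂ sin²(Δλ/2) = 0.0892 + (0.9809)(0.6949)(0.6808) = 0.55326.
Central angle c = 2·arcsin(√a) = 1.67752 rad.
So the angular separation is 1.6775 rad.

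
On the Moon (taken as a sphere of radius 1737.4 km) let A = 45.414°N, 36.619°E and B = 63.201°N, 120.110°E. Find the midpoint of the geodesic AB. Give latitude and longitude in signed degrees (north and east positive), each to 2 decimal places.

61.36°, 67.36°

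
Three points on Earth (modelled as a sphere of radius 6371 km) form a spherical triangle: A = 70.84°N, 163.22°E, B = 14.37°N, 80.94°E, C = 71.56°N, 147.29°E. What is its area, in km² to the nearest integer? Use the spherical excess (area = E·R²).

822948 km²

Side lengths (central angles): a = 1.2043, b = 0.0902, c = 1.2900 rad; semiperimeter s = 1.2922.
By l'Huilier's theorem, tan(E/4) = √[tan(s/2) tan((s−a)/2) tan((s−b)/2) tan((s−c)/2)], giving spherical excess E = 0.0203 rad.
Area = E·R² = 0.0203 × (6371)² ≈ 822948 km².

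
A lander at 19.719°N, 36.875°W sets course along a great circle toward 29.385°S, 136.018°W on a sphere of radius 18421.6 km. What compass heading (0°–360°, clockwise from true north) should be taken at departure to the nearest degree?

244°

With φ₁ = 0.3442, φ₂ = -0.5129, Δλ = -1.7304 rad, the forward-azimuth formula gives
θ = atan2( sin Δλ cos φ₂ , cos φ₁ sin φ₂ − sin φ₁ cos φ₂ cos Δλ ) = atan2(-0.8603, -0.4152) = -115.76°.
Adding 360° brings this into [0°, 360°): 244°.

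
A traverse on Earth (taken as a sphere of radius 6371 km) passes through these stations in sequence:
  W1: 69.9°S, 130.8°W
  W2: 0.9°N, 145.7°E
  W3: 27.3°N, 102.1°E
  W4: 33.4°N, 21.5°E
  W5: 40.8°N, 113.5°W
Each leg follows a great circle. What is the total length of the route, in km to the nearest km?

Leg W1→W2: central angle 1.5466 rad, distance 9853.7 km.
Leg W2→W3: central angle 0.8624 rad, distance 5494.2 km.
Leg W3→W4: central angle 1.1879 rad, distance 7567.9 km.
Leg W4→W5: central angle 1.6581 rad, distance 10563.7 km.
Total: 9853.7 + 5494.2 + 7567.9 + 10563.7 ≈ 33479 km.

33479 km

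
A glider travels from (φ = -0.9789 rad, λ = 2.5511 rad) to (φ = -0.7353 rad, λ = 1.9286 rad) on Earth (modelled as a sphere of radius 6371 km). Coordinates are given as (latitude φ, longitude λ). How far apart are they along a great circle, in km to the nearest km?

In radians: φ₁ = -0.9789, φ₂ = -0.7353, Δλ = -35.667° = -0.6225 rad.
cos c = sin φ₁ sin φ₂ + cos φ₁ cos φ₂ cos Δλ = (-0.8299)(-0.6708) + (0.5579)(0.7416)(0.8124) = 0.89286,
so c = arccos(0.89286) = 0.46714 rad.
Distance = R·c = 6371 × 0.4671 ≈ 2976 km.

2976 km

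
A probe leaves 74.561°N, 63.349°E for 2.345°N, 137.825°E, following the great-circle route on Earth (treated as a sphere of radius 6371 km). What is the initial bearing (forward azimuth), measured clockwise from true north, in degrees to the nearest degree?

Δλ = 74.476° = 1.2999 rad.
y = sin Δλ · cos φ₂ = (0.9635)(0.9992) = 0.9627
x = cos φ₁ sin φ₂ − sin φ₁ cos φ₂ cos Δλ = (0.2662)(0.0409) − (0.9639)(0.9992)(0.2676) = -0.2469
θ = atan2(y, x) = 104.38°, so the bearing is 104°.

104°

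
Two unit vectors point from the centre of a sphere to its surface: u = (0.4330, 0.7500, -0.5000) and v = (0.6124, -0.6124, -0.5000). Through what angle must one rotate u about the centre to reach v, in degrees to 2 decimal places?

86.80°

u·v = 0.0559; |u| = 1.0000, |v| = 1.0000.
cos θ = (u·v)/(|u||v|) = 0.0559, so θ = 86.80°.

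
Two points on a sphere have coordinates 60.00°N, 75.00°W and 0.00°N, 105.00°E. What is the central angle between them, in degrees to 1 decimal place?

120.0°

In radians: φ₁ = 1.0472, φ₂ = 0.0000, Δλ = -180.000° = -3.1416 rad.
cos c = sin φ₁ sin φ₂ + cos φ₁ cos φ₂ cos Δλ = (0.8660)(0.0000) + (0.5000)(1.0000)(-1.0000) = -0.50000,
so c = arccos(-0.50000) = 2.09440 rad.
So the angular separation is 120.0°.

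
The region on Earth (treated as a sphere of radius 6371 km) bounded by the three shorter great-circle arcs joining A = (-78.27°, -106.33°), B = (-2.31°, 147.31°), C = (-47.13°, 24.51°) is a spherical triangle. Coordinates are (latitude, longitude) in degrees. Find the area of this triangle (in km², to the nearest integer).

Side lengths (central angles): a = 1.9163, b = 0.8929, c = 1.5886 rad; semiperimeter s = 2.1989.
By l'Huilier's theorem, tan(E/4) = √[tan(s/2) tan((s−a)/2) tan((s−b)/2) tan((s−c)/2)], giving spherical excess E = 1.0149 rad.
Area = E·R² = 1.0149 × (6371)² ≈ 41195218 km².

41195218 km²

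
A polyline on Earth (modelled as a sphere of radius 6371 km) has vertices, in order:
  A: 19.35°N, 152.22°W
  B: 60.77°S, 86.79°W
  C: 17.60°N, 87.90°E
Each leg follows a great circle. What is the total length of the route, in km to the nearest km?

25826 km

Leg A→B: central angle 1.6685 rad, distance 10630.2 km.
Leg B→C: central angle 2.3852 rad, distance 15196.2 km.
Total: 10630.2 + 15196.2 ≈ 25826 km.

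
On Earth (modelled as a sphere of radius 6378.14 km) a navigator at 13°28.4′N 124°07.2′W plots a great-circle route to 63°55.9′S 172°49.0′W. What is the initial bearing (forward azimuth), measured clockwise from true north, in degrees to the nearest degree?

199°

With φ₁ = 0.2352, φ₂ = -1.1158, Δλ = -0.8499 rad, the forward-azimuth formula gives
θ = atan2( sin Δλ cos φ₂ , cos φ₁ sin φ₂ − sin φ₁ cos φ₂ cos Δλ ) = atan2(-0.3301, -0.9411) = -160.67°.
Adding 360° brings this into [0°, 360°): 199°.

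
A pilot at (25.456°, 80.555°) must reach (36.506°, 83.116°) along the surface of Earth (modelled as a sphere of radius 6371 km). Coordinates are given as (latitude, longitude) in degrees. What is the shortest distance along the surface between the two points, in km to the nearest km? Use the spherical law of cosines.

1253 km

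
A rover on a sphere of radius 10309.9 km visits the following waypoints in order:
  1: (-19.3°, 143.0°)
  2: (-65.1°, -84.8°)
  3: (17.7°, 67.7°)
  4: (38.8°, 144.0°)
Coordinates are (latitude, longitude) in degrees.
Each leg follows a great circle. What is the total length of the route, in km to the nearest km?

51426 km

Leg 1→2: central angle 1.5379 rad, distance 15855.8 km.
Leg 2→3: central angle 2.2544 rad, distance 23242.2 km.
Leg 3→4: central angle 1.1957 rad, distance 12327.7 km.
Total: 15855.8 + 23242.2 + 12327.7 ≈ 51426 km.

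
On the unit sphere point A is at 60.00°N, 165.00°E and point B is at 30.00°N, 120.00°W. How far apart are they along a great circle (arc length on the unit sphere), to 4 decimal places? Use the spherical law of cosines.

In radians: φ₁ = 1.0472, φ₂ = 0.5236, Δλ = 75.000° = 1.3090 rad.
cos c = sin φ₁ sin φ₂ + cos φ₁ cos φ₂ cos Δλ = (0.8660)(0.5000) + (0.5000)(0.8660)(0.2588) = 0.54508,
so c = arccos(0.54508) = 0.99431 rad.
On the unit sphere the arc length equals the central angle: 0.9943.

0.9943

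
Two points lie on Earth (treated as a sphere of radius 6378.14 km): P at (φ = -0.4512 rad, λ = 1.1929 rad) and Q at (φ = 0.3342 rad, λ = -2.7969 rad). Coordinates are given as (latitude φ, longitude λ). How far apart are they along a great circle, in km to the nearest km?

With latitudes φ₁ = -25.852°, φ₂ = 19.148° and longitude difference Δλ = 131.401°:
cos c = sin φ₁ sin φ₂ + cos φ₁ cos φ₂ cos Δλ = (-0.4360)(0.3280) + (0.8999)(0.9447)(-0.6613) = -0.70525,
so c = arccos(-0.70525) = 2.35357 rad.
Distance = R·c = 6378.14 × 2.3536 ≈ 15011 km.

15011 km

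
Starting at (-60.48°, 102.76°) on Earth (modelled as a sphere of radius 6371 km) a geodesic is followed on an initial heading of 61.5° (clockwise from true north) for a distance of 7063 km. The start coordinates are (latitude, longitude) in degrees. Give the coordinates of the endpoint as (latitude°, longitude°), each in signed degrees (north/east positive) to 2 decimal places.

Angular distance δ = d/R = 7063/6371 = 1.10862 rad; initial bearing θ = 1.0734 rad.
sin φ₂ = sin φ₁ cos δ + cos φ₁ sin δ cos θ = (-0.8702)(0.4459) + (0.4927)(0.8951)(0.4772) = -0.1776, so φ₂ = -10.23°.
Δλ = atan2(sin θ sin δ cos φ₁, cos δ − sin φ₁ sin φ₂) = atan2(0.3876, 0.2914) = 53.065°.
λ₂ = 102.760° + 53.065° = 155.82°.

-10.23°, 155.82°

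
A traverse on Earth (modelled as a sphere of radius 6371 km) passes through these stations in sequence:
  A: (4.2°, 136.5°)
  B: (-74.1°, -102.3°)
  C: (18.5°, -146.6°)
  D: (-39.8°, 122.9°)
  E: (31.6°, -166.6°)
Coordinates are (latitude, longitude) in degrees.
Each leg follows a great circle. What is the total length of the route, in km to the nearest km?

44244 km

Leg A→B: central angle 1.7844 rad, distance 11368.3 km.
Leg B→C: central angle 1.6903 rad, distance 10768.9 km.
Leg C→D: central angle 1.7818 rad, distance 11352.0 km.
Leg D→E: central angle 1.6880 rad, distance 10754.5 km.
Total: 11368.3 + 10768.9 + 11352.0 + 10754.5 ≈ 44244 km.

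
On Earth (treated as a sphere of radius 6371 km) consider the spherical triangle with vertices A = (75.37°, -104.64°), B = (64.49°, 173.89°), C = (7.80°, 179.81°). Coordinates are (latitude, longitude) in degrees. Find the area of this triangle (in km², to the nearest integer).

7591899 km²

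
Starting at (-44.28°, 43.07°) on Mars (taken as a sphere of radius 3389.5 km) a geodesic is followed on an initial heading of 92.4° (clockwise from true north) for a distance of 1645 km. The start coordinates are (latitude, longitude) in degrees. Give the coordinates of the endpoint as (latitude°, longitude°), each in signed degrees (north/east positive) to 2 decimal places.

Angular distance δ = d/R = 1645/3389.5 = 0.48532 rad; initial bearing θ = 1.6127 rad.
sin φ₂ = sin φ₁ cos δ + cos φ₁ sin δ cos θ = (-0.6982)(0.8845) + (0.7159)(0.4665)(-0.0419) = -0.6315, so φ₂ = -39.16°.
Δλ = atan2(sin θ sin δ cos φ₁, cos δ − sin φ₁ sin φ₂) = atan2(0.3337, 0.4436) = 36.951°.
λ₂ = 43.070° + 36.951° = 80.02°.

-39.16°, 80.02°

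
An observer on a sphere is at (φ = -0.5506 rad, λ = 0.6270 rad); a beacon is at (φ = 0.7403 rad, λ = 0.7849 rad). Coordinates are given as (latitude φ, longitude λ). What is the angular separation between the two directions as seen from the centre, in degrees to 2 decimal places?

74.43°

In radians: φ₁ = -0.5506, φ₂ = 0.7403, Δλ = 9.047° = 0.1579 rad.
Haversine: a = sin²(Δφ/2) + cos φ₁ cos φ₂ sin²(Δλ/2) = 0.3619 + (0.8522)(0.7383)(0.0062) = 0.36579.
Central angle c = 2·arcsin(√a) = 1.29903 rad.
So the angular separation is 74.43°.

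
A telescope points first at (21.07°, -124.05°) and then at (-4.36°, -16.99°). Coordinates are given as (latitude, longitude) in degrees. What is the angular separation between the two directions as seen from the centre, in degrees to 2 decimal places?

107.48°

Let φ₁ = 0.3677 rad, φ₂ = -0.0761 rad, and Δλ = 1.8685 rad.
cos c = sin φ₁ sin φ₂ + cos φ₁ cos φ₂ cos Δλ = (0.3595)(-0.0760) + (0.9331)(0.9971)(-0.2934) = -0.30030,
so c = arccos(-0.30030) = 1.87580 rad.
So the angular separation is 107.48°.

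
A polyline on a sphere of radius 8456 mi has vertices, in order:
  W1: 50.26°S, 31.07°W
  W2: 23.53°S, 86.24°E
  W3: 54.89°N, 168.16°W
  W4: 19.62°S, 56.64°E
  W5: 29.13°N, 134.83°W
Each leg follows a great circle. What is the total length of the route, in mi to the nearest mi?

74216 mi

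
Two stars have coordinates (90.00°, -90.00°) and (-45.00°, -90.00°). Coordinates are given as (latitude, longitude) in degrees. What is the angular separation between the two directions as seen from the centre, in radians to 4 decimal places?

2.3562 rad

Let φ₁ = 1.5708 rad, φ₂ = -0.7854 rad, and Δλ = 0.0000 rad.
Haversine: a = sin²(Δφ/2) + cos φ₁ cos φ₂ sin²(Δλ/2) = 0.8536 + (0.0000)(0.7071)(0.0000) = 0.85355.
Central angle c = 2·arcsin(√a) = 2.35619 rad.
So the angular separation is 2.3562 rad.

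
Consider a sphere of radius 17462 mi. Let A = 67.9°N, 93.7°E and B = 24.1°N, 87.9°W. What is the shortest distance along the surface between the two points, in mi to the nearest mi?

26817 mi

Let φ₁ = 1.1851 rad, φ₂ = 0.4206 rad, and Δλ = 3.1137 rad.
cos c = sin φ₁ sin φ₂ + cos φ₁ cos φ₂ cos Δλ = (0.9265)(0.4083) + (0.3762)(0.9128)(-0.9996) = 0.03503,
so c = arccos(0.03503) = 1.53576 rad.
Distance = R·c = 17462 × 1.5358 ≈ 26817 mi.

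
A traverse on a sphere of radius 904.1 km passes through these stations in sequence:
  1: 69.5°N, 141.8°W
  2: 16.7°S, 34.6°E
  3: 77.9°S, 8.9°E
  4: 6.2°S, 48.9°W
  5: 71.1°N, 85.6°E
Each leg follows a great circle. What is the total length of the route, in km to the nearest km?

Leg 1→2: central angle 2.2192 rad, distance 2006.4 km.
Leg 2→3: central angle 1.0907 rad, distance 986.1 km.
Leg 3→4: central angle 1.3524 rad, distance 1222.7 km.
Leg 4→5: central angle 1.9049 rad, distance 1722.2 km.
Total: 2006.4 + 986.1 + 1222.7 + 1722.2 ≈ 5937 km.

5937 km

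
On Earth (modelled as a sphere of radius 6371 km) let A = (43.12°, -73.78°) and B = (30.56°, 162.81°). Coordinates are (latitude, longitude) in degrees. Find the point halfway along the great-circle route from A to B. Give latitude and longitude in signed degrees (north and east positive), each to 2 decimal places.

57.38°, -144.19°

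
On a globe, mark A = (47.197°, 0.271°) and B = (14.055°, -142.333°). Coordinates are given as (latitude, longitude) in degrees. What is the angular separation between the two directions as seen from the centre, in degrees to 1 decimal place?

With latitudes φ₁ = 47.197°, φ₂ = 14.055° and longitude difference Δλ = -142.604°:
Haversine: a = sin²(Δφ/2) + cos φ₁ cos φ₂ sin²(Δλ/2) = 0.0813 + (0.6795)(0.9701)(0.8972) = 0.67274.
Central angle c = 2·arcsin(√a) = 1.92354 rad.
So the angular separation is 110.2°.

110.2°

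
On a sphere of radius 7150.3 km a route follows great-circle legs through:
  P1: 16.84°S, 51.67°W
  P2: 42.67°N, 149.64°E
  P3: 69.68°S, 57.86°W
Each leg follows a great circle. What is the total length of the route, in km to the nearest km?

Leg P1→P2: central angle 2.5905 rad, distance 18523.1 km.
Leg P2→P3: central angle 2.6102 rad, distance 18663.4 km.
Total: 18523.1 + 18663.4 ≈ 37187 km.

37187 km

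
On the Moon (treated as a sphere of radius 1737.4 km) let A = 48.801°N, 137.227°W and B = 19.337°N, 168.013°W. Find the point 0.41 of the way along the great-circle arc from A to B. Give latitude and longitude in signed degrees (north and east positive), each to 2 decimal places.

37.69°, -152.69°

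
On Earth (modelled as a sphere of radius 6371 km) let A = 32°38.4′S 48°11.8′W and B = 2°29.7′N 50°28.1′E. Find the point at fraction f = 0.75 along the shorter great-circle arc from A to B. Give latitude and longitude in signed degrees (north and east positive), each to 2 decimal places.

-10.68°, 29.52°

The central angle between A and B is δ = 1.7216 rad.
With f = 0.75, the slerp weights are sin((1−f)δ)/sin δ = 0.4220 and sin(fδ)/sin δ = 0.9722.
Weighted sum of the unit vectors: (0.4220)·(0.5613,-0.6277,-0.5394) + (0.9722)·(0.6359,0.7705,0.0435) = (0.8551, 0.4842, -0.1853).
Converting back: φ = atan2(z, √(x²+y²)) = -10.68°, λ = atan2(y, x) = 29.52°.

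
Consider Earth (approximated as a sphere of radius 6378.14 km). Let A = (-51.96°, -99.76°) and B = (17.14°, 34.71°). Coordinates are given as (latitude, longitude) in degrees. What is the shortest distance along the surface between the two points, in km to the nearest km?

With latitudes φ₁ = -51.960°, φ₂ = 17.140° and longitude difference Δλ = 134.470°:
cos c = sin φ₁ sin φ₂ + cos φ₁ cos φ₂ cos Δλ = (-0.7876)(0.2947) + (0.6162)(0.9556)(-0.7005) = -0.64461,
so c = arccos(-0.64461) = 2.27131 rad.
Distance = R·c = 6378.14 × 2.2713 ≈ 14487 km.

14487 km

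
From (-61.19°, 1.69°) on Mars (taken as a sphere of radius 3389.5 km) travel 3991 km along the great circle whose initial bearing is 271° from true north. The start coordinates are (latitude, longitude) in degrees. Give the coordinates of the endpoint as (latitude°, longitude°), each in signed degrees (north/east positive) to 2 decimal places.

-19.15°, -76.16°

Angular distance δ = d/R = 3991/3389.5 = 1.17746 rad; initial bearing θ = 4.7298 rad.
sin φ₂ = sin φ₁ cos δ + cos φ₁ sin δ cos θ = (-0.8762)(0.3833) + (0.4819)(0.9236)(0.0175) = -0.3281, so φ₂ = -19.15°.
Δλ = atan2(sin θ sin δ cos φ₁, cos δ − sin φ₁ sin φ₂) = atan2(-0.4450, 0.0958) = -77.850°.
λ₂ = 1.690° − 77.850° = -76.16°.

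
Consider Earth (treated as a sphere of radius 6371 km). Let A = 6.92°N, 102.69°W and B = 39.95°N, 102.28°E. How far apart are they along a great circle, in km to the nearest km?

14208 km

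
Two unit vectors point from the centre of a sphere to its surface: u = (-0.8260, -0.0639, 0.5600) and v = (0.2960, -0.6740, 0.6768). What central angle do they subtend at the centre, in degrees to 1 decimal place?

u·v = 0.1776; |u| = 1.0000, |v| = 1.0000.
cos θ = (u·v)/(|u||v|) = 0.1776, so θ = 79.8°.

79.8°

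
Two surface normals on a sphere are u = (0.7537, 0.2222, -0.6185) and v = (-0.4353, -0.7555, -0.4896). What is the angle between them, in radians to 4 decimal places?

u·v = -0.1931; |u| = 1.0000, |v| = 1.0000.
cos θ = (u·v)/(|u||v|) = -0.1931, so θ = 1.7652 rad.

1.7652 rad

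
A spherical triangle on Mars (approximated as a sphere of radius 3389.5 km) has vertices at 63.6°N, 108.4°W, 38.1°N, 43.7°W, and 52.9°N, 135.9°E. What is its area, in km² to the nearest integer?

3969056 km²

Side lengths (central angles): a = 1.5533, b = 0.9297, c = 0.7923 rad; semiperimeter s = 1.6376.
By l'Huilier's theorem, tan(E/4) = √[tan(s/2) tan((s−a)/2) tan((s−b)/2) tan((s−c)/2)], giving spherical excess E = 0.3455 rad.
Area = E·R² = 0.3455 × (3389.5)² ≈ 3969056 km².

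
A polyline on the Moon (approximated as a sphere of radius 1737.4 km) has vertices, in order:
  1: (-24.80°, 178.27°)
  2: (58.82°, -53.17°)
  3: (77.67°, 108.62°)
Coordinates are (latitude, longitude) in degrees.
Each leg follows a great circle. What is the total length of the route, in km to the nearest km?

Leg 1→2: central angle 2.2808 rad, distance 3962.6 km.
Leg 2→3: central angle 0.7513 rad, distance 1305.3 km.
Total: 3962.6 + 1305.3 ≈ 5268 km.

5268 km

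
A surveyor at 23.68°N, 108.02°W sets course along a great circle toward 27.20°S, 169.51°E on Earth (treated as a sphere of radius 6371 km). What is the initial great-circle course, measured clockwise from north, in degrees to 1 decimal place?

242.2°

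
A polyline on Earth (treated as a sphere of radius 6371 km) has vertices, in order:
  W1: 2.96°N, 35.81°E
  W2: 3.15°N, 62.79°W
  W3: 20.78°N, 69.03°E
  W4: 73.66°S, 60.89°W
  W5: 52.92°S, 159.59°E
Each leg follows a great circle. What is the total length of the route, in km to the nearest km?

44097 km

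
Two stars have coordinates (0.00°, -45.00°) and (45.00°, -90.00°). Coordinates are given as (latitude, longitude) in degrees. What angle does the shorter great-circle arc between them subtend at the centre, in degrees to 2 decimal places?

60.00°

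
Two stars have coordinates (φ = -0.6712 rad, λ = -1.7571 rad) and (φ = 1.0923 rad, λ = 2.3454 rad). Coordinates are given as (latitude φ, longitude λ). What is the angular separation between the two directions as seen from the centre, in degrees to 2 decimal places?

With latitudes φ₁ = -38.457°, φ₂ = 62.584° and longitude difference Δλ = -124.944°:
cos c = sin φ₁ sin φ₂ + cos φ₁ cos φ₂ cos Δλ = (-0.6219)(0.8877) + (0.7831)(0.4604)(-0.5728) = -0.75860,
so c = arccos(-0.75860) = 2.43196 rad.
So the angular separation is 139.34°.

139.34°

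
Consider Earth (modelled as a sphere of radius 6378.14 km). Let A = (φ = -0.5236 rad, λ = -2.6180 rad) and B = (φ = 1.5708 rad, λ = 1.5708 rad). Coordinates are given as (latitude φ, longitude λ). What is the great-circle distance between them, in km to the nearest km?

Let φ₁ = -0.5236 rad, φ₂ = 1.5708 rad, and Δλ = -2.0944 rad.
cos c = sin φ₁ sin φ₂ + cos φ₁ cos φ₂ cos Δλ = (-0.5000)(1.0000) + (0.8660)(-0.0000)(-0.5000) = -0.50000,
so c = arccos(-0.50000) = 2.09439 rad.
Distance = R·c = 6378.14 × 2.0944 ≈ 13358 km.

13358 km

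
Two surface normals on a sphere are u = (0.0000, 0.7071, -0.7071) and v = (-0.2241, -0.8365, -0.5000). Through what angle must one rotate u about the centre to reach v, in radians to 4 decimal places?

1.8110 rad

u·v = -0.2379; |u| = 1.0000, |v| = 1.0000.
cos θ = (u·v)/(|u||v|) = -0.2379, so θ = 1.8110 rad.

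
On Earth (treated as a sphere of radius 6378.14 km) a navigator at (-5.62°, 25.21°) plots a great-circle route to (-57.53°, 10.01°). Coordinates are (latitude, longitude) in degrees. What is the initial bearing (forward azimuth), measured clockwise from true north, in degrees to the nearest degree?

190°

With φ₁ = -0.0981, φ₂ = -1.0041, Δλ = -0.2653 rad, the forward-azimuth formula gives
θ = atan2( sin Δλ cos φ₂ , cos φ₁ sin φ₂ − sin φ₁ cos φ₂ cos Δλ ) = atan2(-0.1408, -0.7889) = -169.88°.
Adding 360° brings this into [0°, 360°): 190°.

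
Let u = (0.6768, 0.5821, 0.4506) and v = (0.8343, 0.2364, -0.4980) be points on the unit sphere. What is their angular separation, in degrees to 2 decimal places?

61.45°

u·v = 0.4779; |u| = 1.0000, |v| = 1.0000.
cos θ = (u·v)/(|u||v|) = 0.4779, so θ = 61.45°.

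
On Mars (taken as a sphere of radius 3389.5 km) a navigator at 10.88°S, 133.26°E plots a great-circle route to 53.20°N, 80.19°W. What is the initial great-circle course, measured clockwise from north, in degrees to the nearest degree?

26°

With φ₁ = -0.1899, φ₂ = 0.9285, Δλ = 2.5578 rad, the forward-azimuth formula gives
θ = atan2( sin Δλ cos φ₂ , cos φ₁ sin φ₂ − sin φ₁ cos φ₂ cos Δλ ) = atan2(0.3302, 0.6920) = 25.51°.
So the initial bearing is 26°.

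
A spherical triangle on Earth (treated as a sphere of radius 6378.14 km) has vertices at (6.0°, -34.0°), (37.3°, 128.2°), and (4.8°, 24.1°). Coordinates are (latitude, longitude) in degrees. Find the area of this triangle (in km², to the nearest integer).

Side lengths (central angles): a = 1.7137, b = 1.0093, c = 2.3321 rad; semiperimeter s = 2.5276.
By l'Huilier's theorem, tan(E/4) = √[tan(s/2) tan((s−a)/2) tan((s−b)/2) tan((s−c)/2)], giving spherical excess E = 1.3665 rad.
Area = E·R² = 1.3665 × (6378.14)² ≈ 55592002 km².

55592002 km²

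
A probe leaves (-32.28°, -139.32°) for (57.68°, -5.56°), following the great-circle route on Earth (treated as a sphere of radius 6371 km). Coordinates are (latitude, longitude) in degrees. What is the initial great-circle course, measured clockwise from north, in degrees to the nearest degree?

37°

Δλ = 133.760° = 2.3346 rad.
y = sin Δλ · cos φ₂ = (0.7222)(0.5346) = 0.3861
x = cos φ₁ sin φ₂ − sin φ₁ cos φ₂ cos Δλ = (0.8454)(0.8451) − (-0.5341)(0.5346)(-0.6916) = 0.5170
θ = atan2(y, x) = 36.76°, so the bearing is 37°.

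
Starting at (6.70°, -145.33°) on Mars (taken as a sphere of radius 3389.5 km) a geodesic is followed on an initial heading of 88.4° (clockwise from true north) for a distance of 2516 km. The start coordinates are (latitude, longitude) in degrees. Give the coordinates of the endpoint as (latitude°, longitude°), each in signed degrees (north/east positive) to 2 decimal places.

Angular distance δ = d/R = 2516/3389.5 = 0.74229 rad; initial bearing θ = 1.5429 rad.
sin φ₂ = sin φ₁ cos δ + cos φ₁ sin δ cos θ = (0.1167)(0.7369) + (0.9932)(0.6760)(0.0279) = 0.1047, so φ₂ = 6.01°.
Δλ = atan2(sin θ sin δ cos φ₁, cos δ − sin φ₁ sin φ₂) = atan2(0.6711, 0.7247) = 42.801°.
λ₂ = -145.330° + 42.801° = -102.53°.

6.01°, -102.53°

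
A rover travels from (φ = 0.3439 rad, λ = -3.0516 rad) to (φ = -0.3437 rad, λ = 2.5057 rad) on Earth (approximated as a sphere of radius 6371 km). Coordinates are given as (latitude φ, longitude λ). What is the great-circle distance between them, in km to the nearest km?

6302 km

Let φ₁ = 0.3439 rad, φ₂ = -0.3437 rad, and Δλ = -0.7259 rad.
Haversine: a = sin²(Δφ/2) + cos φ₁ cos φ₂ sin²(Δλ/2) = 0.1136 + (0.9414)(0.9415)(0.1260) = 0.22534.
Central angle c = 2·arcsin(√a) = 0.98924 rad.
Distance = R·c = 6371 × 0.9892 ≈ 6302 km.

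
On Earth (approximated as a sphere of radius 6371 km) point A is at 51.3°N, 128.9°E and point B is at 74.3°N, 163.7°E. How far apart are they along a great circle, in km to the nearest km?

3013 km

Let φ₁ = 0.8954 rad, φ₂ = 1.2968 rad, and Δλ = 0.6074 rad.
cos c = sin φ₁ sin φ₂ + cos φ₁ cos φ₂ cos Δλ = (0.7804)(0.9627) + (0.6252)(0.2706)(0.8211) = 0.89024,
so c = arccos(0.89024) = 0.47291 rad.
Distance = R·c = 6371 × 0.4729 ≈ 3013 km.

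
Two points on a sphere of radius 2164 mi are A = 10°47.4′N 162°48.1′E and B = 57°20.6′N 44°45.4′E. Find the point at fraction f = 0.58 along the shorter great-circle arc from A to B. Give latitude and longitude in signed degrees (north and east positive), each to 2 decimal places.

Central angle δ = 1.6625 rad. Interpolating on the sphere with fraction f = 0.58:
P = [sin((1−f)δ)·A + sin(fδ)·B] / sin δ = 0.6456·A + 0.8251·B in Cartesian coordinates,
giving P = (-0.2897, 0.5010, 0.8155), i.e. latitude 54.64°, longitude 120.04°.

54.64°, 120.04°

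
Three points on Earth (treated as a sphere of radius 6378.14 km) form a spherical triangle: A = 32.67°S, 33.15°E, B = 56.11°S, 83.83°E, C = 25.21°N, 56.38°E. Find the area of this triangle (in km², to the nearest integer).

18338406 km²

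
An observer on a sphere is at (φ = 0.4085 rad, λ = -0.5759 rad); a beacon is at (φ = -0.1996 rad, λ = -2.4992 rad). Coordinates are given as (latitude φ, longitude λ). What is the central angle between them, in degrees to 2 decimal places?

112.91°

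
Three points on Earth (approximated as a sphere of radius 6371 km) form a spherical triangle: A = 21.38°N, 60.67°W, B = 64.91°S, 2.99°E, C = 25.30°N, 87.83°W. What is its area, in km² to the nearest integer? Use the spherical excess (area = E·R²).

19730020 km²

Side lengths (central angles): a = 1.9742, b = 0.4398, c = 1.7264 rad; semiperimeter s = 2.0702.
By l'Huilier's theorem, tan(E/4) = √[tan(s/2) tan((s−a)/2) tan((s−b)/2) tan((s−c)/2)], giving spherical excess E = 0.4861 rad.
Area = E·R² = 0.4861 × (6371)² ≈ 19730020 km².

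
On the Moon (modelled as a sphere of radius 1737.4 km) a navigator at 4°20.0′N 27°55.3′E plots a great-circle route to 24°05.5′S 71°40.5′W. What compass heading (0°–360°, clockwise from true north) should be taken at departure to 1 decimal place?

246.3°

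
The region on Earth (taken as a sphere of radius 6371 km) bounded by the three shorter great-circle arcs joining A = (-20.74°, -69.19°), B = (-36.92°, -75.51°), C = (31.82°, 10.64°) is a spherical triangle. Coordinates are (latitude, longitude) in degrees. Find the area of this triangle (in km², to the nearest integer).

9197738 km²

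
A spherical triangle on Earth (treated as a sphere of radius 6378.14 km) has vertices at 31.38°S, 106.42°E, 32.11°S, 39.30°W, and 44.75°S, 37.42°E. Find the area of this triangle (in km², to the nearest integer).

Side lengths (central angles): a = 1.0328, b = 0.9473, c = 1.8973 rad; semiperimeter s = 1.9387.
By l'Huilier's theorem, tan(E/4) = √[tan(s/2) tan((s−a)/2) tan((s−b)/2) tan((s−c)/2)], giving spherical excess E = 0.3555 rad.
Area = E·R² = 0.3555 × (6378.14)² ≈ 14462969 km².

14462969 km²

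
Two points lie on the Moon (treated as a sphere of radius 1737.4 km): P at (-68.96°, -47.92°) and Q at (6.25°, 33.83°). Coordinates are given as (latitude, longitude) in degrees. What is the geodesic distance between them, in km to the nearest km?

In radians: φ₁ = -1.2036, φ₂ = 0.1091, Δλ = 81.750° = 1.4268 rad.
cos c = sin φ₁ sin φ₂ + cos φ₁ cos φ₂ cos Δλ = (-0.9333)(0.1089) + (0.3590)(0.9941)(0.1435) = -0.05040,
so c = arccos(-0.05040) = 1.62122 rad.
Distance = R·c = 1737.4 × 1.6212 ≈ 2817 km.

2817 km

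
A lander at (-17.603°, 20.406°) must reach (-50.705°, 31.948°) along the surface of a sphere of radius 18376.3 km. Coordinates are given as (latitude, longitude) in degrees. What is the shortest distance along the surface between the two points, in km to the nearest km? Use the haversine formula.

Let φ₁ = -0.3072 rad, φ₂ = -0.8850 rad, and Δλ = 0.2014 rad.
Haversine: a = sin²(Δφ/2) + cos φ₁ cos φ₂ sin²(Δλ/2) = 0.0812 + (0.9532)(0.6333)(0.0101) = 0.08725.
Central angle c = 2·arcsin(√a) = 0.59972 rad.
Distance = R·c = 18376.3 × 0.5997 ≈ 11021 km.

11021 km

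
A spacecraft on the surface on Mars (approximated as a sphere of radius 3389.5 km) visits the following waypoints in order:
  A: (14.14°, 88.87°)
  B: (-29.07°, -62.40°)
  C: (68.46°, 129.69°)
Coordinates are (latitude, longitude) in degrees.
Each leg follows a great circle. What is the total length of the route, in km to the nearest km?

Leg A→B: central angle 2.6098 rad, distance 8845.9 km.
Leg B→C: central angle 2.4430 rad, distance 8280.4 km.
Total: 8845.9 + 8280.4 ≈ 17126 km.

17126 km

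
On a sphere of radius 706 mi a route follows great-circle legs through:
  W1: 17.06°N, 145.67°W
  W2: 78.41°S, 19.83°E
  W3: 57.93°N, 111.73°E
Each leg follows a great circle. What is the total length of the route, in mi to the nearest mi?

Leg W1→W2: central angle 2.0639 rad, distance 1457.1 mi.
Leg W2→W3: central angle 2.5565 rad, distance 1804.9 mi.
Total: 1457.1 + 1804.9 ≈ 3262 mi.

3262 mi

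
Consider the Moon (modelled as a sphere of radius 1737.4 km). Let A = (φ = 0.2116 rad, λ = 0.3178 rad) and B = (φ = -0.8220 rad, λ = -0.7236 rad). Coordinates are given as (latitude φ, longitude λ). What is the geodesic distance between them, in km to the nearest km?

2411 km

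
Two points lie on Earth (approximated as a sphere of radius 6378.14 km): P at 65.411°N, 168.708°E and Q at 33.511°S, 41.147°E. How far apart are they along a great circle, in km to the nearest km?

15086 km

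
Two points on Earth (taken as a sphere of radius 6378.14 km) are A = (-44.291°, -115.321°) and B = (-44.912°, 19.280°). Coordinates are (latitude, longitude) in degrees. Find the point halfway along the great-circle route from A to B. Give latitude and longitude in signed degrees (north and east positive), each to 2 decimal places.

Central angle δ = 1.4333 rad. Interpolating on the sphere with fraction f = 0.5:
P = [sin((1−f)δ)·A + sin(fδ)·B] / sin δ = 0.6631·A + 0.6631·B in Cartesian coordinates,
giving P = (0.2403, -0.2740, -0.9312), i.e. latitude -68.63°, longitude -48.75°.

-68.63°, -48.75°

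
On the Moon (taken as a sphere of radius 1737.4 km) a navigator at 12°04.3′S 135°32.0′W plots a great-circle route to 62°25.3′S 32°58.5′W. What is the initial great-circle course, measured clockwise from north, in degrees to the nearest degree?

Δλ = 102.558° = 1.7900 rad.
y = sin Δλ · cos φ₂ = (0.9761)(0.4630) = 0.4519
x = cos φ₁ sin φ₂ − sin φ₁ cos φ₂ cos Δλ = (0.9779)(-0.8864) − (-0.2091)(0.4630)(-0.2174) = -0.8878
θ = atan2(y, x) = 153.02°, so the bearing is 153°.

153°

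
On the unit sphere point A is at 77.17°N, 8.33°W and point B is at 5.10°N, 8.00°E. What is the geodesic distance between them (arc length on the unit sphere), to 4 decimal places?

1.2672

Let φ₁ = 1.3469 rad, φ₂ = 0.0890 rad, and Δλ = 0.2850 rad.
Haversine: a = sin²(Δφ/2) + cos φ₁ cos φ₂ sin²(Δλ/2) = 0.3461 + (0.2221)(0.9960)(0.0202) = 0.35053.
Central angle c = 2·arcsin(√a) = 1.26722 rad.
On the unit sphere the arc length equals the central angle: 1.2672.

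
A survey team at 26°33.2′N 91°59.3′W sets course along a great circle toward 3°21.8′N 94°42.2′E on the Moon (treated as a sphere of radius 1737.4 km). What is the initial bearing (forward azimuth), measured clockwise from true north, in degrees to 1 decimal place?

346.8°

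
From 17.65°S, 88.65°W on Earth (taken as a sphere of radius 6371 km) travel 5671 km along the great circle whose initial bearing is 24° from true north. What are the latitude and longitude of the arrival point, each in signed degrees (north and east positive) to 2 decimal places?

29.06°, -67.45°

Angular distance δ = d/R = 5671/6371 = 0.89013 rad; initial bearing θ = 0.4189 rad.
sin φ₂ = sin φ₁ cos δ + cos φ₁ sin δ cos θ = (-0.3032)(0.6293) + (0.9529)(0.7772)(0.9135) = 0.4857, so φ₂ = 29.06°.
Δλ = atan2(sin θ sin δ cos φ₁, cos δ − sin φ₁ sin φ₂) = atan2(0.3012, 0.7766) = 21.200°.
λ₂ = -88.650° + 21.200° = -67.45°.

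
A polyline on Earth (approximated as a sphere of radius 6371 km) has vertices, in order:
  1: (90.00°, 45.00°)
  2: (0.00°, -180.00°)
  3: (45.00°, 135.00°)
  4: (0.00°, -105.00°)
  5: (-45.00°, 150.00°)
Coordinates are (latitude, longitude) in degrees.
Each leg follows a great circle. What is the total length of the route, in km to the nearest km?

40169 km

Leg 1→2: central angle 1.5708 rad, distance 10007.5 km.
Leg 2→3: central angle 1.0472 rad, distance 6671.7 km.
Leg 3→4: central angle 1.9322 rad, distance 12309.8 km.
Leg 4→5: central angle 1.7548 rad, distance 11180.1 km.
Total: 10007.5 + 6671.7 + 12309.8 + 11180.1 ≈ 40169 km.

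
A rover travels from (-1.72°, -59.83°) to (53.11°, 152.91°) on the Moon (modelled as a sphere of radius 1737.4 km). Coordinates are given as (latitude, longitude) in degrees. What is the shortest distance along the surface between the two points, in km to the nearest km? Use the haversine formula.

3697 km

Let φ₁ = -0.0300 rad, φ₂ = 0.9269 rad, and Δλ = -2.5702 rad.
Haversine: a = sin²(Δφ/2) + cos φ₁ cos φ₂ sin²(Δλ/2) = 0.2120 + (0.9995)(0.6003)(0.9206) = 0.76435.
Central angle c = 2·arcsin(√a) = 2.12786 rad.
Distance = R·c = 1737.4 × 2.1279 ≈ 3697 km.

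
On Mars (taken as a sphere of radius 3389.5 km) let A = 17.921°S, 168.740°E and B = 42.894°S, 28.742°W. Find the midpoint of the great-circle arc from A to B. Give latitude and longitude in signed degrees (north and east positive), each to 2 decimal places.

-71.27°, -150.21°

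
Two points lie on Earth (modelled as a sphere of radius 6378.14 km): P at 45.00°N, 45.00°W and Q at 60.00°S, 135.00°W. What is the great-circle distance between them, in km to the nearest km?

14222 km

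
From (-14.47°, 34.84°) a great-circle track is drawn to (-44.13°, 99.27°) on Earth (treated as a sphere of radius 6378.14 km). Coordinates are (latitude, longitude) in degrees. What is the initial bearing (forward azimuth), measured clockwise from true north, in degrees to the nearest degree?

Δλ = 64.430° = 1.1245 rad.
y = sin Δλ · cos φ₂ = (0.9021)(0.7178) = 0.6475
x = cos φ₁ sin φ₂ − sin φ₁ cos φ₂ cos Δλ = (0.9683)(-0.6963) − (-0.2499)(0.7178)(0.4316) = -0.5968
θ = atan2(y, x) = 132.67°, so the bearing is 133°.

133°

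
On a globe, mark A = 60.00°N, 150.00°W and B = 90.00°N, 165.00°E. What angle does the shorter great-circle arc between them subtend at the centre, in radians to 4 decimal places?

0.5236 rad

In radians: φ₁ = 1.0472, φ₂ = 1.5708, Δλ = -45.000° = -0.7854 rad.
cos c = sin φ₁ sin φ₂ + cos φ₁ cos φ₂ cos Δλ = (0.8660)(1.0000) + (0.5000)(0.0000)(0.7071) = 0.86603,
so c = arccos(0.86603) = 0.52360 rad.
So the angular separation is 0.5236 rad.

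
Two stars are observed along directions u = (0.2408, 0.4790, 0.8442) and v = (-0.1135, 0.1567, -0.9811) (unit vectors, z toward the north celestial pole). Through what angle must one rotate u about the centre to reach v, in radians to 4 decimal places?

u·v = -0.7805; |u| = 1.0000, |v| = 1.0000.
cos θ = (u·v)/(|u||v|) = -0.7805, so θ = 2.4662 rad.

2.4662 rad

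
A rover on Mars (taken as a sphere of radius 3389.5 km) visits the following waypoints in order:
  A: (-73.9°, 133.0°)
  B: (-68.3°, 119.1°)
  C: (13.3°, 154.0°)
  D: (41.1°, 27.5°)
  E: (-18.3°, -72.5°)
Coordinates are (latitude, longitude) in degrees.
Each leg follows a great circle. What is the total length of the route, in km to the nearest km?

18241 km

Leg A→B: central angle 0.1248 rad, distance 422.9 km.
Leg B→C: central angle 1.4893 rad, distance 5048.1 km.
Leg C→D: central angle 1.8598 rad, distance 6303.8 km.
Leg D→E: central angle 1.9078 rad, distance 6466.4 km.
Total: 422.9 + 5048.1 + 6303.8 + 6466.4 ≈ 18241 km.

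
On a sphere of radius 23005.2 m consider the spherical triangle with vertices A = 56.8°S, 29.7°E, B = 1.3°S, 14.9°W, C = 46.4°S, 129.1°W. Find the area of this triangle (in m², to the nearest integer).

Side lengths (central angles): a = 1.8402, b = 1.3141, c = 1.1497 rad; semiperimeter s = 2.1520.
By l'Huilier's theorem, tan(E/4) = √[tan(s/2) tan((s−a)/2) tan((s−b)/2) tan((s−c)/2)], giving spherical excess E = 1.0420 rad.
Area = E·R² = 1.0420 × (23005.2)² ≈ 551484859 m².

551484859 m²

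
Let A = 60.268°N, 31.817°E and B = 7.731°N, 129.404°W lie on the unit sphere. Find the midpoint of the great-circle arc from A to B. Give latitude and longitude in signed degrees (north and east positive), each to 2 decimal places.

The central angle between A and B is δ = 1.9267 rad.
With f = 0.5, the slerp weights are sin((1−f)δ)/sin δ = 0.8760 and sin(fδ)/sin δ = 0.8760.
Weighted sum of the unit vectors: (0.8760)·(0.4214,0.2615,0.8684) + (0.8760)·(-0.6290,-0.7657,0.1345) = (-0.1819, -0.4417, 0.8785).
Converting back: φ = atan2(z, √(x²+y²)) = 61.47°, λ = atan2(y, x) = -112.38°.

61.47°, -112.38°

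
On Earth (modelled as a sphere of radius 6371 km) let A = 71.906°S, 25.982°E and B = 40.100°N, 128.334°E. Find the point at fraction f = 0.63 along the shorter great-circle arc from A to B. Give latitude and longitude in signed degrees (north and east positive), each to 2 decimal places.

Central angle δ = 2.2957 rad. Interpolating on the sphere with fraction f = 0.63:
P = [sin((1−f)δ)·A + sin(fδ)·B] / sin δ = 1.0032·A + 1.3256·B in Cartesian coordinates,
giving P = (-0.3488, 0.9319, -0.0997), i.e. latitude -5.72°, longitude 110.52°.

-5.72°, 110.52°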